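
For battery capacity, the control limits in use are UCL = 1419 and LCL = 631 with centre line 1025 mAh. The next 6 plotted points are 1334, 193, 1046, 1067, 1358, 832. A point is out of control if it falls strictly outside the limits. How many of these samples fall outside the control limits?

Compare each point to [631, 1419]: sample 2 = 193 < LCL.

1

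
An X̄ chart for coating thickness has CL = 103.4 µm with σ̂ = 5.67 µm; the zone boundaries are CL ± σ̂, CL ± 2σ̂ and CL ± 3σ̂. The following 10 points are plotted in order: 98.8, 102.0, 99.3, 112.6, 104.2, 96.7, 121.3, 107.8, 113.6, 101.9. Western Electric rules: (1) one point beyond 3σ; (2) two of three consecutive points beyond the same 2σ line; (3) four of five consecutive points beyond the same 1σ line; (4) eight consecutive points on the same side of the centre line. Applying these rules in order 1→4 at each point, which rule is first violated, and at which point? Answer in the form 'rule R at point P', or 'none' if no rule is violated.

rule 1 at point 7

Zone of each point (C = within 1σ̂, B = 1σ̂–2σ̂, A = 2σ̂–3σ̂, * = beyond 3σ̂; sign = side of CL): 1:-C, 2:-C, 3:-C, 4:+B, 5:+C, 6:-B, 7:+*, 8:+C, 9:+B, 10:-C
Rule 1 (one point beyond the 3σ limits) is satisfied at point 7.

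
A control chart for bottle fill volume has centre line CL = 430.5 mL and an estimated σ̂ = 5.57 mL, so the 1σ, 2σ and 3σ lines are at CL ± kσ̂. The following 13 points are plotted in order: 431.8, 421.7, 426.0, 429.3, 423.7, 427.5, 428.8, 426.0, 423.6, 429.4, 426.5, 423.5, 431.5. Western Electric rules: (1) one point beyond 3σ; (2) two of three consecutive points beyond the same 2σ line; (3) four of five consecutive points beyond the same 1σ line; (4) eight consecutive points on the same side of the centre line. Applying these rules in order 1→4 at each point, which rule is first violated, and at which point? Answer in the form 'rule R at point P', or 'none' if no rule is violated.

rule 4 at point 9

Zone of each point (C = within 1σ̂, B = 1σ̂–2σ̂, A = 2σ̂–3σ̂, * = beyond 3σ̂; sign = side of CL): 1:+C, 2:-B, 3:-C, 4:-C, 5:-B, 6:-C, 7:-C, 8:-C, 9:-B, 10:-C, 11:-C, 12:-B, 13:+C
Rule 4 (eight consecutive points on the same side of the centre line) is satisfied at point 9.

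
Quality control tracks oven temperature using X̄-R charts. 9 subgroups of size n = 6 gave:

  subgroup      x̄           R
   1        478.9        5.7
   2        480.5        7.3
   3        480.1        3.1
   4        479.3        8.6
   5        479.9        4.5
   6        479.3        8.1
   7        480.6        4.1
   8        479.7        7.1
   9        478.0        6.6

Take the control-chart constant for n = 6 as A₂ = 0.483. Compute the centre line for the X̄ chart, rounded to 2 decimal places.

479.59

X̄̄ = (478.9 + 480.5 + 480.1 + 479.3 + 479.9 + 479.3 + 480.6 + 479.7 + 478.0) / 9 = 4316.3000 / 9 = 479.5889
CL = X̄̄ = 479.5889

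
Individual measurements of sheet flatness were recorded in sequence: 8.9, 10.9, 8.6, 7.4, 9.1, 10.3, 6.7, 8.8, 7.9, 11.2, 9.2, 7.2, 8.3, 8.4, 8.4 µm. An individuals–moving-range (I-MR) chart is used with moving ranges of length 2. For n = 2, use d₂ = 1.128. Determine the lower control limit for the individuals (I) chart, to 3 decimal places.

4.289

X̄ = (8.9 + 10.9 + 8.6 + 7.4 + 9.1 + 10.3 + 6.7 + 8.8 + 7.9 + 11.2 + 9.2 + 7.2 + 8.3 + 8.4 + 8.4) / 15 = 8.7533
Moving ranges: 2.0, 2.3, 1.2, 1.7, 1.2, 3.6, 2.1, 0.9, 3.3, 2.0, 2.0, 1.1, 0.1, 0.0; M̄R̄ = 23.5000 / 14 = 1.6786
LCL = X̄ − 3·M̄R̄/d₂ = 8.7533 − 3 × 1.6786 / 1.128 = 4.2890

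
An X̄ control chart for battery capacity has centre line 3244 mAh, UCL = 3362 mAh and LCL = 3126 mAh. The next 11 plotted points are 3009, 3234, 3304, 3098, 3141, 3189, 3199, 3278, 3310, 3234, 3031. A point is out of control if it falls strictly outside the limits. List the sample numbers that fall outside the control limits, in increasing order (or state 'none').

Compare each point to [3126, 3362]: sample 1 = 3009 < LCL; sample 4 = 3098 < LCL; sample 11 = 3031 < LCL.

1, 4, 11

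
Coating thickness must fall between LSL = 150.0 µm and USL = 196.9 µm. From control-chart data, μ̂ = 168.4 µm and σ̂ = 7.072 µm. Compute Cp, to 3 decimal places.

Cp = (USL − LSL) / (6σ̂) = (196.9 − 150.0) / (6 × 7.072) = 46.9000 / 42.4320 = 1.1053

1.105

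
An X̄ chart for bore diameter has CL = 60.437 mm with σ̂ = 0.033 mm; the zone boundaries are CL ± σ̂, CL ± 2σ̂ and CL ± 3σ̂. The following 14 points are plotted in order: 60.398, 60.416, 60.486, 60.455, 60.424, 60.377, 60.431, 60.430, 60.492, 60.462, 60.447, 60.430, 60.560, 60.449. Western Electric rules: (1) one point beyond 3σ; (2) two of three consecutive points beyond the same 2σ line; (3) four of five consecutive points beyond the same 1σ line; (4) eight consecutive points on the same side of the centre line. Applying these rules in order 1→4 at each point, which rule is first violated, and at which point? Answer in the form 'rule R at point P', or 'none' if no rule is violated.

Zone of each point (C = within 1σ̂, B = 1σ̂–2σ̂, A = 2σ̂–3σ̂, * = beyond 3σ̂; sign = side of CL): 1:-B, 2:-C, 3:+B, 4:+C, 5:-C, 6:-B, 7:-C, 8:-C, 9:+B, 10:+C, 11:+C, 12:-C, 13:+*, 14:+C
Rule 1 (one point beyond the 3σ limits) is satisfied at point 13.

rule 1 at point 13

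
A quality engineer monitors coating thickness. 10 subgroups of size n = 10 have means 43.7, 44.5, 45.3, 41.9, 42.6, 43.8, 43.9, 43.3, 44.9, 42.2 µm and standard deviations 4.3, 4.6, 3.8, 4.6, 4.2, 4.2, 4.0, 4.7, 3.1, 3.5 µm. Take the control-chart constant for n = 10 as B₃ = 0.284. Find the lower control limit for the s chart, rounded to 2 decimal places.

s̄ = (4.3 + 4.6 + 3.8 + 4.6 + 4.2 + 4.2 + 4.0 + 4.7 + 3.1 + 3.5) / 10 = 4.1000
LCL_s = B₃·s̄ = 0.284 × 4.1000 = 1.1644

1.16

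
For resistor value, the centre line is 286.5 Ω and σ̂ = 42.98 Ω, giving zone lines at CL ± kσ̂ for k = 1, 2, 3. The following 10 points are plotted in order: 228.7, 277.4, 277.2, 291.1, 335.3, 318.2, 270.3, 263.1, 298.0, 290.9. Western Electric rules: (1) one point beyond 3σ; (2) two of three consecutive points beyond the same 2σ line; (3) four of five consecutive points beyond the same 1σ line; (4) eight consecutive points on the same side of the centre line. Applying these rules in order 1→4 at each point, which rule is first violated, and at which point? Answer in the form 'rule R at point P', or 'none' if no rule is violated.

none

Zone of each point (C = within 1σ̂, B = 1σ̂–2σ̂, A = 2σ̂–3σ̂, * = beyond 3σ̂; sign = side of CL): 1:-B, 2:-C, 3:-C, 4:+C, 5:+B, 6:+C, 7:-C, 8:-C, 9:+C, 10:+C
No rule fires across all 10 points.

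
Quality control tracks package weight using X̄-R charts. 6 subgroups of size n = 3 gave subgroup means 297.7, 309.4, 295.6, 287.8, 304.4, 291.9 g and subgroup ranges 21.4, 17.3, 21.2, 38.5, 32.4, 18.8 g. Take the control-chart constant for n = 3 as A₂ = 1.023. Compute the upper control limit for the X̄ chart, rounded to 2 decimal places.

X̄̄ = (297.7 + 309.4 + 295.6 + 287.8 + 304.4 + 291.9) / 6 = 1786.8000 / 6 = 297.8000
R̄ = (21.4 + 17.3 + 21.2 + 38.5 + 32.4 + 18.8) / 6 = 149.6000 / 6 = 24.9333
UCL = X̄̄ + A₂·R̄ = 297.8000 + 1.023 × 24.9333 = 323.3068

323.31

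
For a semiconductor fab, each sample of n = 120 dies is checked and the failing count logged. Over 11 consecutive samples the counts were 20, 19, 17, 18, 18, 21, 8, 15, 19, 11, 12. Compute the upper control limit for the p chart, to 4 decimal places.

p̄ = Σdᵢ / (k·n) = 178 / (11 × 120) = 0.13485
UCL = p̄ + 3·√(p̄(1−p̄)/n) = 0.13485 + 3 × √(0.13485×0.86515/120) = 0.13485 + 3 × 0.03118 = 0.22839

0.2284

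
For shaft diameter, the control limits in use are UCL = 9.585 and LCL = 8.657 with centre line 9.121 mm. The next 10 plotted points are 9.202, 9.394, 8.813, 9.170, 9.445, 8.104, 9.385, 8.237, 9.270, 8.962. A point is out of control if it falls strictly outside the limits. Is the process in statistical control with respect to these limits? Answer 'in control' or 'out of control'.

out of control

Compare each point to [8.657, 9.585]: sample 6 = 8.104 < LCL; sample 8 = 8.237 < LCL.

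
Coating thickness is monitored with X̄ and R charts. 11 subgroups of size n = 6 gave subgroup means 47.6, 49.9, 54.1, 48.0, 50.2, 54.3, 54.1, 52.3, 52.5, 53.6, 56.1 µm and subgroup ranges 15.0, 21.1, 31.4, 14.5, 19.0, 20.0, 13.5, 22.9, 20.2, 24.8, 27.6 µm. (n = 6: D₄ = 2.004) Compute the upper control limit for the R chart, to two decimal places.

R̄ = (15.0 + 21.1 + 31.4 + 14.5 + 19.0 + 20.0 + 13.5 + 22.9 + 20.2 + 24.8 + 27.6) / 11 = 230.0000 / 11 = 20.9091
UCL_R = D₄·R̄ = 2.004 × 20.9091 = 41.9018

41.90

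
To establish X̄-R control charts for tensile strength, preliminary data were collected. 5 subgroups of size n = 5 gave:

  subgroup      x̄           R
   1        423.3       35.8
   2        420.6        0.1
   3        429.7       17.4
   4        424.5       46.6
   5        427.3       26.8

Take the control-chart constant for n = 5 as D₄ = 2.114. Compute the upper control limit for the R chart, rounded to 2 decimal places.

R̄ = (35.8 + 0.1 + 17.4 + 46.6 + 26.8) / 5 = 126.7000 / 5 = 25.3400
UCL_R = D₄·R̄ = 2.114 × 25.3400 = 53.5688

53.57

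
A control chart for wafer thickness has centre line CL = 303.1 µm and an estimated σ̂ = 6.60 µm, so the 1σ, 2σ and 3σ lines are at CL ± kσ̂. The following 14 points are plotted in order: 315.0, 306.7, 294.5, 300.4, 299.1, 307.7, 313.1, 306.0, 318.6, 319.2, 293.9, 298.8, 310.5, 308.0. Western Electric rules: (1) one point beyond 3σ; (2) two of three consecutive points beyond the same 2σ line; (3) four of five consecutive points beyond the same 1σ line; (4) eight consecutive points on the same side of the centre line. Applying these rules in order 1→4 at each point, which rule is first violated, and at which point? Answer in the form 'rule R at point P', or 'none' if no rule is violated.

Zone of each point (C = within 1σ̂, B = 1σ̂–2σ̂, A = 2σ̂–3σ̂, * = beyond 3σ̂; sign = side of CL): 1:+B, 2:+C, 3:-B, 4:-C, 5:-C, 6:+C, 7:+B, 8:+C, 9:+A, 10:+A, 11:-B, 12:-C, 13:+B, 14:+C
Rule 2 (two of three consecutive points beyond the same 2σ limit) is satisfied at point 10.

rule 2 at point 10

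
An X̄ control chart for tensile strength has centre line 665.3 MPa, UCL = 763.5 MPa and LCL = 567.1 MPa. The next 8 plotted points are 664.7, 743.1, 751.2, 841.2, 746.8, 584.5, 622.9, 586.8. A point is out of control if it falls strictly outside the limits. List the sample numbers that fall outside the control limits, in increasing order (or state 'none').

4

Compare each point to [567.1, 763.5]: sample 4 = 841.2 > UCL.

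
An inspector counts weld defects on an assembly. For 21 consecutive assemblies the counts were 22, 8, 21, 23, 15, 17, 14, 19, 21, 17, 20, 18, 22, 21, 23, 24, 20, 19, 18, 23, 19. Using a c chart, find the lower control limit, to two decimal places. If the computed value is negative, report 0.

c̄ = (22 + 8 + 21 + 23 + 15 + 17 + 14 + 19 + 21 + 17 + 20 + 18 + 22 + 21 + 23 + 24 + 20 + 19 + 18 + 23 + 19) / 21 = 404 / 21 = 19.2381
LCL = c̄ − 3√c̄ = 19.2381 − 3 × 4.3861 = 6.0797

6.08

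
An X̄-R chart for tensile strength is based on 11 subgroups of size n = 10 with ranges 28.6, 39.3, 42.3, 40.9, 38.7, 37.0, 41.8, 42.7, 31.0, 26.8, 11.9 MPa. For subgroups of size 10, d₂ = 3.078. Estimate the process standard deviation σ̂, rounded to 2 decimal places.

R̄ = (28.6 + 39.3 + 42.3 + 40.9 + 38.7 + 37.0 + 41.8 + 42.7 + 31.0 + 26.8 + 11.9) / 11 = 34.6364
σ̂ = R̄ / d₂ = 34.6364 / 3.078 = 11.2529

11.25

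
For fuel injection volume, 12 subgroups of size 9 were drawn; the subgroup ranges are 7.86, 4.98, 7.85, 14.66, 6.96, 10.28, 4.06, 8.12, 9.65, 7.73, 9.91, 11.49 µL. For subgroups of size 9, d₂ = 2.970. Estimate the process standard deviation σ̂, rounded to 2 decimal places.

R̄ = (7.86 + 4.98 + 7.85 + 14.66 + 6.96 + 10.28 + 4.06 + 8.12 + 9.65 + 7.73 + 9.91 + 11.49) / 12 = 8.6292
σ̂ = R̄ / d₂ = 8.6292 / 2.970 = 2.9054

2.91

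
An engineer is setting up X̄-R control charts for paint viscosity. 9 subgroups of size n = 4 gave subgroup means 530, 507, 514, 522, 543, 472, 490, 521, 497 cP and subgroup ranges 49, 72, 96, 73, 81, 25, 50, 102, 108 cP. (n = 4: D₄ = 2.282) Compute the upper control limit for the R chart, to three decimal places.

166.332

R̄ = (49 + 72 + 96 + 73 + 81 + 25 + 50 + 102 + 108) / 9 = 656.0000 / 9 = 72.8889
UCL_R = D₄·R̄ = 2.282 × 72.8889 = 166.3324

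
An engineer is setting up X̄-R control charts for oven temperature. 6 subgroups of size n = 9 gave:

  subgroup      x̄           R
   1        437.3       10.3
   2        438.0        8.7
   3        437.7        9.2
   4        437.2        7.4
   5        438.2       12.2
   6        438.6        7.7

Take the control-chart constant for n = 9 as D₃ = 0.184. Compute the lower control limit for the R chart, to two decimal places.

R̄ = (10.3 + 8.7 + 9.2 + 7.4 + 12.2 + 7.7) / 6 = 55.5000 / 6 = 9.2500
LCL_R = D₃·R̄ = 0.184 × 9.2500 = 1.7020

1.70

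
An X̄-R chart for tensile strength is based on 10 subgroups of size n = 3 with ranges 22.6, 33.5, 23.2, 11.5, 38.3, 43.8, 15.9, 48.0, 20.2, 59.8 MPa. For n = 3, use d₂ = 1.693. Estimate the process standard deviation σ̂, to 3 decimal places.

R̄ = (22.6 + 33.5 + 23.2 + 11.5 + 38.3 + 43.8 + 15.9 + 48.0 + 20.2 + 59.8) / 10 = 31.6800
σ̂ = R̄ / d₂ = 31.6800 / 1.693 = 18.7123

18.712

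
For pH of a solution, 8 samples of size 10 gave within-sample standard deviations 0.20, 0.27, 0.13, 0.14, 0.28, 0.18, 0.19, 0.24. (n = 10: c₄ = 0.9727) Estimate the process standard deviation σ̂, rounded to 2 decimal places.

s̄ = (0.20 + 0.27 + 0.13 + 0.14 + 0.28 + 0.18 + 0.19 + 0.24) / 8 = 0.2038
σ̂ = s̄ / c₄ = 0.2038 / 0.9727 = 0.2095

0.21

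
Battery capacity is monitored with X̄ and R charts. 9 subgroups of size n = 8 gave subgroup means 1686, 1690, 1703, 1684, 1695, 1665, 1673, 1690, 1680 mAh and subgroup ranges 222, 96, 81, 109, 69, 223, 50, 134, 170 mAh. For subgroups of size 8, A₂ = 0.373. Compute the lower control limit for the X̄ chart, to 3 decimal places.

X̄̄ = (1686 + 1690 + 1703 + 1684 + 1695 + 1665 + 1673 + 1690 + 1680) / 9 = 15166.0000 / 9 = 1685.1111
R̄ = (222 + 96 + 81 + 109 + 69 + 223 + 50 + 134 + 170) / 9 = 1154.0000 / 9 = 128.2222
LCL = X̄̄ − A₂·R̄ = 1685.1111 − 0.373 × 128.2222 = 1637.2842

1637.284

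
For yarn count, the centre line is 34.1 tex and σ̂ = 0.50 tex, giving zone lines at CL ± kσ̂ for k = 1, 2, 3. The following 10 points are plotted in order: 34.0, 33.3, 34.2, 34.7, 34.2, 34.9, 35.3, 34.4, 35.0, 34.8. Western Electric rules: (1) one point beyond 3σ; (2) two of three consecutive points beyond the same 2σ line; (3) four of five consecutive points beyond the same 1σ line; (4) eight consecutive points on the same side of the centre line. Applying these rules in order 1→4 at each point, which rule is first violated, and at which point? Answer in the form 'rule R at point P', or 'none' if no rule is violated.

Zone of each point (C = within 1σ̂, B = 1σ̂–2σ̂, A = 2σ̂–3σ̂, * = beyond 3σ̂; sign = side of CL): 1:-C, 2:-B, 3:+C, 4:+B, 5:+C, 6:+B, 7:+A, 8:+C, 9:+B, 10:+B
Rule 3 (four of five consecutive points beyond the same 1σ limit) is satisfied at point 10.

rule 3 at point 10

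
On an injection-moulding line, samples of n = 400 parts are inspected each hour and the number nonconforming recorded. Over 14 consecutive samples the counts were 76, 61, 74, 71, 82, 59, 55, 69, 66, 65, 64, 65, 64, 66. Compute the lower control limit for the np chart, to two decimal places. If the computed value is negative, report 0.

p̄ = Σdᵢ / (k·n) = 937 / (14 × 400) = 0.16732
LCL = np̄ − 3·√(np̄(1−p̄)) = 66.9286 − 3 × 7.4653 = 44.5328

44.53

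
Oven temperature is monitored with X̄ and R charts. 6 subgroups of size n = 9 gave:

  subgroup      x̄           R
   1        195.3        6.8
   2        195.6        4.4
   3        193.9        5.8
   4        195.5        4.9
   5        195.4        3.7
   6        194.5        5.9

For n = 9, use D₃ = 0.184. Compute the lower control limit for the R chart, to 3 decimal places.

0.966

R̄ = (6.8 + 4.4 + 5.8 + 4.9 + 3.7 + 5.9) / 6 = 31.5000 / 6 = 5.2500
LCL_R = D₃·R̄ = 0.184 × 5.2500 = 0.9660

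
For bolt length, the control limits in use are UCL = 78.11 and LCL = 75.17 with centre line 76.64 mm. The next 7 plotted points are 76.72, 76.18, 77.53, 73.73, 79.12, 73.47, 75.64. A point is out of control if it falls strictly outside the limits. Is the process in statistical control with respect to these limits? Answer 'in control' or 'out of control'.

out of control

Compare each point to [75.17, 78.11]: sample 4 = 73.73 < LCL; sample 5 = 79.12 > UCL; sample 6 = 73.47 < LCL.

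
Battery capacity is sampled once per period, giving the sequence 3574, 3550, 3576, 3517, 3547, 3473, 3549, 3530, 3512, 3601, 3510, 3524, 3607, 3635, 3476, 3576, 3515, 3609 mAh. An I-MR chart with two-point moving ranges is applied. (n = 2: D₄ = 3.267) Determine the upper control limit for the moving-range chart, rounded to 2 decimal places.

Moving ranges: 24, 26, 59, 30, 74, 76, 19, 18, 89, 91, 14, 83, 28, 159, 100, 61, 94; M̄R̄ = 1045.0000 / 17 = 61.4706
UCL_MR = D₄·M̄R̄ = 3.267 × 61.4706 = 200.8244

200.82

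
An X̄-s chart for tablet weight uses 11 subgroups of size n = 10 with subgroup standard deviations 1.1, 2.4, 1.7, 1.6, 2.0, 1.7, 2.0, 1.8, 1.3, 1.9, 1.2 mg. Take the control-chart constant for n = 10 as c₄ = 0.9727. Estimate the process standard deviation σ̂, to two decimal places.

s̄ = (1.1 + 2.4 + 1.7 + 1.6 + 2.0 + 1.7 + 2.0 + 1.8 + 1.3 + 1.9 + 1.2) / 11 = 1.7000
σ̂ = s̄ / c₄ = 1.7000 / 0.9727 = 1.7477

1.75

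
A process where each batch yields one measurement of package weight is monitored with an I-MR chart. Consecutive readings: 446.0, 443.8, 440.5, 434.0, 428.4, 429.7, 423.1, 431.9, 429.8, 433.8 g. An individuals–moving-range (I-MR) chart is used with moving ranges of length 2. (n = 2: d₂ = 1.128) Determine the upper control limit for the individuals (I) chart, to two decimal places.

446.04

X̄ = (446.0 + 443.8 + 440.5 + 434.0 + 428.4 + 429.7 + 423.1 + 431.9 + 429.8 + 433.8) / 10 = 434.1000
Moving ranges: 2.2, 3.3, 6.5, 5.6, 1.3, 6.6, 8.8, 2.1, 4.0; M̄R̄ = 40.4000 / 9 = 4.4889
UCL = X̄ + 3·M̄R̄/d₂ = 434.1000 + 3 × 4.4889 / 1.128 = 446.0385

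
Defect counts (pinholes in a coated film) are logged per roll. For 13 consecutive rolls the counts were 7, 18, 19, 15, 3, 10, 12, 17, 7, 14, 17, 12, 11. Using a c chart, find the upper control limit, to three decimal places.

23.052

c̄ = (7 + 18 + 19 + 15 + 3 + 10 + 12 + 17 + 7 + 14 + 17 + 12 + 11) / 13 = 162 / 13 = 12.4615
UCL = c̄ + 3√c̄ = 12.4615 + 3 × √12.4615 = 12.4615 + 3 × 3.5301 = 23.0518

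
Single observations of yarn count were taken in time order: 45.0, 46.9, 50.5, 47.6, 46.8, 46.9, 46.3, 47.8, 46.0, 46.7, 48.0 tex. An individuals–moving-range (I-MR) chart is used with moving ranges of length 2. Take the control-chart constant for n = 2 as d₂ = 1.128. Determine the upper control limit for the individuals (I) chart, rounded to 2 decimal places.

51.18

X̄ = (45.0 + 46.9 + 50.5 + 47.6 + 46.8 + 46.9 + 46.3 + 47.8 + 46.0 + 46.7 + 48.0) / 11 = 47.1364
Moving ranges: 1.9, 3.6, 2.9, 0.8, 0.1, 0.6, 1.5, 1.8, 0.7, 1.3; M̄R̄ = 15.2000 / 10 = 1.5200
UCL = X̄ + 3·M̄R̄/d₂ = 47.1364 + 3 × 1.5200 / 1.128 = 51.1789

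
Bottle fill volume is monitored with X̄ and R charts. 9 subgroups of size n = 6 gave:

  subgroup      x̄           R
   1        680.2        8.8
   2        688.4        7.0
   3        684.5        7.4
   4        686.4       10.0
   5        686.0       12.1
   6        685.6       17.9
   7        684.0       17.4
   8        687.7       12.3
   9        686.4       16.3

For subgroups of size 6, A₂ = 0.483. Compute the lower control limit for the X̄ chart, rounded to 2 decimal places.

X̄̄ = (680.2 + 688.4 + 684.5 + 686.4 + 686.0 + 685.6 + 684.0 + 687.7 + 686.4) / 9 = 6169.2000 / 9 = 685.4667
R̄ = (8.8 + 7.0 + 7.4 + 10.0 + 12.1 + 17.9 + 17.4 + 12.3 + 16.3) / 9 = 109.2000 / 9 = 12.1333
LCL = X̄̄ − A₂·R̄ = 685.4667 − 0.483 × 12.1333 = 679.6063

679.61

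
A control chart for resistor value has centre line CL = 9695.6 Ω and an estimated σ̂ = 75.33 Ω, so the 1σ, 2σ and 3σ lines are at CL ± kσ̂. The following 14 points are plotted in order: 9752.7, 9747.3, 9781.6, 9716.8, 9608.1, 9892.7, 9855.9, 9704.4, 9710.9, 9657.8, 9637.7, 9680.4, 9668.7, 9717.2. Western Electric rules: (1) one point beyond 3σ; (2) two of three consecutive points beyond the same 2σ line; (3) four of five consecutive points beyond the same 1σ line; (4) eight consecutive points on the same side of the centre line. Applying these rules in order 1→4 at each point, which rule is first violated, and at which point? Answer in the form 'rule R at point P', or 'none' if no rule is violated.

rule 2 at point 7

Zone of each point (C = within 1σ̂, B = 1σ̂–2σ̂, A = 2σ̂–3σ̂, * = beyond 3σ̂; sign = side of CL): 1:+C, 2:+C, 3:+B, 4:+C, 5:-B, 6:+A, 7:+A, 8:+C, 9:+C, 10:-C, 11:-C, 12:-C, 13:-C, 14:+C
Rule 2 (two of three consecutive points beyond the same 2σ limit) is satisfied at point 7.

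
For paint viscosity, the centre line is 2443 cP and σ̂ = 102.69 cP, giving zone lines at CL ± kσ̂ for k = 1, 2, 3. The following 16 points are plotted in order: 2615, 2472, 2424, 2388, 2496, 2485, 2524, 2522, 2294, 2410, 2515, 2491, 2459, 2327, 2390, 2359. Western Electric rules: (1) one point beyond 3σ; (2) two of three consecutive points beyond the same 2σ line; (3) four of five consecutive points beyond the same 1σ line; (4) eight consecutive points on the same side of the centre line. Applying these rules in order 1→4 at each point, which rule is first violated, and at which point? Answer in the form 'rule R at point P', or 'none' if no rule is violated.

Zone of each point (C = within 1σ̂, B = 1σ̂–2σ̂, A = 2σ̂–3σ̂, * = beyond 3σ̂; sign = side of CL): 1:+B, 2:+C, 3:-C, 4:-C, 5:+C, 6:+C, 7:+C, 8:+C, 9:-B, 10:-C, 11:+C, 12:+C, 13:+C, 14:-B, 15:-C, 16:-C
No rule fires across all 16 points.

none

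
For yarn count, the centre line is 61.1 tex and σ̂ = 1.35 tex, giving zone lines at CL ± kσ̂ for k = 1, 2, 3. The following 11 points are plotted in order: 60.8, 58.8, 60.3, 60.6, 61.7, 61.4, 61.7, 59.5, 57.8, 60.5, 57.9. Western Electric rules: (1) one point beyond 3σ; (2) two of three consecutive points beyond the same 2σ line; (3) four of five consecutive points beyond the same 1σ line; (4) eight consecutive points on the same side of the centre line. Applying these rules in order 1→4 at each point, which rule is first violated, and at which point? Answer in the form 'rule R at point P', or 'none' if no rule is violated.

Zone of each point (C = within 1σ̂, B = 1σ̂–2σ̂, A = 2σ̂–3σ̂, * = beyond 3σ̂; sign = side of CL): 1:-C, 2:-B, 3:-C, 4:-C, 5:+C, 6:+C, 7:+C, 8:-B, 9:-A, 10:-C, 11:-A
Rule 2 (two of three consecutive points beyond the same 2σ limit) is satisfied at point 11.

rule 2 at point 11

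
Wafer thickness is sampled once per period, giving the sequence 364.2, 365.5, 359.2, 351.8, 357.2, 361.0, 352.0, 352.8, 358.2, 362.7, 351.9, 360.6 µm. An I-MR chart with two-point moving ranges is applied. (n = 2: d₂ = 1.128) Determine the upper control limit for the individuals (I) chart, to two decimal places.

X̄ = (364.2 + 365.5 + 359.2 + 351.8 + 357.2 + 361.0 + 352.0 + 352.8 + 358.2 + 362.7 + 351.9 + 360.6) / 12 = 358.0917
Moving ranges: 1.3, 6.3, 7.4, 5.4, 3.8, 9.0, 0.8, 5.4, 4.5, 10.8, 8.7; M̄R̄ = 63.4000 / 11 = 5.7636
UCL = X̄ + 3·M̄R̄/d₂ = 358.0917 + 3 × 5.7636 / 1.128 = 373.4205

373.42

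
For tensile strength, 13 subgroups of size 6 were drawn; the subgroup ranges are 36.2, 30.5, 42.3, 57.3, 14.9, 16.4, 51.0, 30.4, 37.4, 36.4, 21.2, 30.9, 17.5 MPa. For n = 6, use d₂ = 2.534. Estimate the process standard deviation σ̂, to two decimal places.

12.82

R̄ = (36.2 + 30.5 + 42.3 + 57.3 + 14.9 + 16.4 + 51.0 + 30.4 + 37.4 + 36.4 + 21.2 + 30.9 + 17.5) / 13 = 32.4923
σ̂ = R̄ / d₂ = 32.4923 / 2.534 = 12.8225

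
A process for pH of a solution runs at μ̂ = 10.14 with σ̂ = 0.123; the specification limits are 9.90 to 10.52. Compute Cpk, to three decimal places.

Cpu = (USL − μ̂) / (3σ̂) = (10.52 − 10.14) / (3 × 0.123) = 1.0298; Cpl = (μ̂ − LSL) / (3σ̂) = (10.14 − 9.90) / (3 × 0.123) = 0.6504; Cpk = min(Cpu, Cpl) = 0.6504

0.650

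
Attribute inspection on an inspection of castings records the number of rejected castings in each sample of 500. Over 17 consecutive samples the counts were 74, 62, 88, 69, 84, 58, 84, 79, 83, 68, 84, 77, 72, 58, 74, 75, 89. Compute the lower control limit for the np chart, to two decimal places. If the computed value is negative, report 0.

51.20

p̄ = Σdᵢ / (k·n) = 1278 / (17 × 500) = 0.15035
LCL = np̄ − 3·√(np̄(1−p̄)) = 75.1765 − 3 × 7.9921 = 51.2002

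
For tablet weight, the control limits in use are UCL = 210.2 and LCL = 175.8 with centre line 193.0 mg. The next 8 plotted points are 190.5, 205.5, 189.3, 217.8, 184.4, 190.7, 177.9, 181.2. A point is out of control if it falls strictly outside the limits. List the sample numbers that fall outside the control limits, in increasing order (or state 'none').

Compare each point to [175.8, 210.2]: sample 4 = 217.8 > UCL.

4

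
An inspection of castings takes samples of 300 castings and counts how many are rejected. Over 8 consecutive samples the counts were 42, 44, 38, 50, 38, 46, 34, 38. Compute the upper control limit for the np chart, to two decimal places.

59.14

p̄ = Σdᵢ / (k·n) = 330 / (8 × 300) = 0.13750
UCL = np̄ + 3·√(np̄(1−p̄)) = 41.2500 + 3 × √(41.2500×0.86250) = 41.2500 + 3 × 5.9647 = 59.1442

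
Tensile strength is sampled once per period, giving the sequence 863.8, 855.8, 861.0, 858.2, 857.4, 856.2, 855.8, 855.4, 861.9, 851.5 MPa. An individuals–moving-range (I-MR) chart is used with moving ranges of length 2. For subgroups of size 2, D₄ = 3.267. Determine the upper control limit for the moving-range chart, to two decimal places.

Moving ranges: 8.0, 5.2, 2.8, 0.8, 1.2, 0.4, 0.4, 6.5, 10.4; M̄R̄ = 35.7000 / 9 = 3.9667
UCL_MR = D₄·M̄R̄ = 3.267 × 3.9667 = 12.9591

12.96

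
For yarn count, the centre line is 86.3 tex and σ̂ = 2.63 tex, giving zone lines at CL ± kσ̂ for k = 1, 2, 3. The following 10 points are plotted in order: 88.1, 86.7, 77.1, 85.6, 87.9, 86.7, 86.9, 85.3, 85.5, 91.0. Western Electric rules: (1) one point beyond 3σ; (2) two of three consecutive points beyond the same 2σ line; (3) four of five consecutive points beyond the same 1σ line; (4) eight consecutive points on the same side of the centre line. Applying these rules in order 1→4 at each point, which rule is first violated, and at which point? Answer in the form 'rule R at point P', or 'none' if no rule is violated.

rule 1 at point 3

Zone of each point (C = within 1σ̂, B = 1σ̂–2σ̂, A = 2σ̂–3σ̂, * = beyond 3σ̂; sign = side of CL): 1:+C, 2:+C, 3:-*, 4:-C, 5:+C, 6:+C, 7:+C, 8:-C, 9:-C, 10:+B
Rule 1 (one point beyond the 3σ limits) is satisfied at point 3.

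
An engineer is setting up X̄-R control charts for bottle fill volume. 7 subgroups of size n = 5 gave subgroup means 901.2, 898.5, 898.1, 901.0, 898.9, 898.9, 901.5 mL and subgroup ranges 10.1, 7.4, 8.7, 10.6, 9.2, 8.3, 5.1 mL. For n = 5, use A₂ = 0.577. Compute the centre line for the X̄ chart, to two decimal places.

899.73

X̄̄ = (901.2 + 898.5 + 898.1 + 901.0 + 898.9 + 898.9 + 901.5) / 7 = 6298.1000 / 7 = 899.7286
CL = X̄̄ = 899.7286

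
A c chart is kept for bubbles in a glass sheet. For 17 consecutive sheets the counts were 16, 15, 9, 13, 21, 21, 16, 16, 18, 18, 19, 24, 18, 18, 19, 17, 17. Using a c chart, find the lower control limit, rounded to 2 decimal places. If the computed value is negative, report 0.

c̄ = (16 + 15 + 9 + 13 + 21 + 21 + 16 + 16 + 18 + 18 + 19 + 24 + 18 + 18 + 19 + 17 + 17) / 17 = 295 / 17 = 17.3529
LCL = c̄ − 3√c̄ = 17.3529 − 3 × 4.1657 = 4.8559

4.86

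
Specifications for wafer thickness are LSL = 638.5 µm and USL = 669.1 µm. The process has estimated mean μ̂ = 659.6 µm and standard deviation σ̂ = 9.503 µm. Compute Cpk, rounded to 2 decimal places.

Cpu = (USL − μ̂) / (3σ̂) = (669.1 − 659.6) / (3 × 9.503) = 0.3332; Cpl = (μ̂ − LSL) / (3σ̂) = (659.6 − 638.5) / (3 × 9.503) = 0.7401; Cpk = min(Cpu, Cpl) = 0.3332

0.33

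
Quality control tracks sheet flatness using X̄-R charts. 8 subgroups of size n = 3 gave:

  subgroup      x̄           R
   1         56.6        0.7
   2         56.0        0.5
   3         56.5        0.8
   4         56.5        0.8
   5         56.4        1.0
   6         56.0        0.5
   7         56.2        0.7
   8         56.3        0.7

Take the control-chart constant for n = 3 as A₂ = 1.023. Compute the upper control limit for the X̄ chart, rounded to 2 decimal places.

57.04

X̄̄ = (56.6 + 56.0 + 56.5 + 56.5 + 56.4 + 56.0 + 56.2 + 56.3) / 8 = 450.5000 / 8 = 56.3125
R̄ = (0.7 + 0.5 + 0.8 + 0.8 + 1.0 + 0.5 + 0.7 + 0.7) / 8 = 5.7000 / 8 = 0.7125
UCL = X̄̄ + A₂·R̄ = 56.3125 + 1.023 × 0.7125 = 57.0414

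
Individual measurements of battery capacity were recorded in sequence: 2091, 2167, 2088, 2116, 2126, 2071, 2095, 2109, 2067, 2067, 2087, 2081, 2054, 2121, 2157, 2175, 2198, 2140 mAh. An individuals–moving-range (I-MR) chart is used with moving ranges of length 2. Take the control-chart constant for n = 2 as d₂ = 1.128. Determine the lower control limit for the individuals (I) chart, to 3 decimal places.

X̄ = (2091 + 2167 + 2088 + 2116 + 2126 + 2071 + 2095 + 2109 + 2067 + 2067 + 2087 + 2081 + 2054 + 2121 + 2157 + 2175 + 2198 + 2140) / 18 = 2111.6667
Moving ranges: 76, 79, 28, 10, 55, 24, 14, 42, 0, 20, 6, 27, 67, 36, 18, 23, 58; M̄R̄ = 583.0000 / 17 = 34.2941
LCL = X̄ − 3·M̄R̄/d₂ = 2111.6667 − 3 × 34.2941 / 1.128 = 2020.4589

2020.459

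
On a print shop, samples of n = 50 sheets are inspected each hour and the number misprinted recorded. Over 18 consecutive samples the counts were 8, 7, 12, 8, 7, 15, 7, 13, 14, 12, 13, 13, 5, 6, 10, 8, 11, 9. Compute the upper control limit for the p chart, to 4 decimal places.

p̄ = Σdᵢ / (k·n) = 178 / (18 × 50) = 0.19778
UCL = p̄ + 3·√(p̄(1−p̄)/n) = 0.19778 + 3 × √(0.19778×0.80222/50) = 0.19778 + 3 × 0.05633 = 0.36677

0.3668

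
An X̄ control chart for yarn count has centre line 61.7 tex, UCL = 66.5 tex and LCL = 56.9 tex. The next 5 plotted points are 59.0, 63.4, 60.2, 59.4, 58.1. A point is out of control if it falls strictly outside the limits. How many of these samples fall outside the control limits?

0

All 5 points lie within [56.9, 66.5].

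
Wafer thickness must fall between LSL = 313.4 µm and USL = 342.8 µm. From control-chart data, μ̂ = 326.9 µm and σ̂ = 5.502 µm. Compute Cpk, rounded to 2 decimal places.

0.82

Cpu = (USL − μ̂) / (3σ̂) = (342.8 − 326.9) / (3 × 5.502) = 0.9633; Cpl = (μ̂ − LSL) / (3σ̂) = (326.9 − 313.4) / (3 × 5.502) = 0.8179; Cpk = min(Cpu, Cpl) = 0.8179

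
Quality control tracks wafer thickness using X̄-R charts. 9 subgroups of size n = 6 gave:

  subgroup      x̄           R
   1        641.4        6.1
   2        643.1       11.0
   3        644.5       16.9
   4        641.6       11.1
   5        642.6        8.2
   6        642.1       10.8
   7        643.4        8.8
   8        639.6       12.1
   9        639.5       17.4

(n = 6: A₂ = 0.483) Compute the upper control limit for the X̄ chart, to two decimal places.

647.47

X̄̄ = (641.4 + 643.1 + 644.5 + 641.6 + 642.6 + 642.1 + 643.4 + 639.6 + 639.5) / 9 = 5777.8000 / 9 = 641.9778
R̄ = (6.1 + 11.0 + 16.9 + 11.1 + 8.2 + 10.8 + 8.8 + 12.1 + 17.4) / 9 = 102.4000 / 9 = 11.3778
UCL = X̄̄ + A₂·R̄ = 641.9778 + 0.483 × 11.3778 = 647.4732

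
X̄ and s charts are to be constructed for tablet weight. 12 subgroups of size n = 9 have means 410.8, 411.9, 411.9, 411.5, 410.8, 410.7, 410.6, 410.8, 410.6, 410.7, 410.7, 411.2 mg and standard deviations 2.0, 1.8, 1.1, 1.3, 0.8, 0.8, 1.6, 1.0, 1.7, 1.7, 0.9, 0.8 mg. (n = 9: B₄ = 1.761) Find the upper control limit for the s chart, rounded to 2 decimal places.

2.27

s̄ = (2.0 + 1.8 + 1.1 + 1.3 + 0.8 + 0.8 + 1.6 + 1.0 + 1.7 + 1.7 + 0.9 + 0.8) / 12 = 1.2917
UCL_s = B₄·s̄ = 1.761 × 1.2917 = 2.2746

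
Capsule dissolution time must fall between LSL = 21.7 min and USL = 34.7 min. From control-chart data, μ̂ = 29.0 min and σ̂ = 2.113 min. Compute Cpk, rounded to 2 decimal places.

0.90

Cpu = (USL − μ̂) / (3σ̂) = (34.7 − 29.0) / (3 × 2.113) = 0.8992; Cpl = (μ̂ − LSL) / (3σ̂) = (29.0 − 21.7) / (3 × 2.113) = 1.1516; Cpk = min(Cpu, Cpl) = 0.8992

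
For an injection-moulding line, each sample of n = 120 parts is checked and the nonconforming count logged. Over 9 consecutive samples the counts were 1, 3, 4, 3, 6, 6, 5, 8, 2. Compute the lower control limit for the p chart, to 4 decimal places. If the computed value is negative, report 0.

p̄ = Σdᵢ / (k·n) = 38 / (9 × 120) = 0.03519
LCL = p̄ − 3·√(p̄(1−p̄)/n) = 0.03519 − 3 × 0.01682 = -0.01527 → 0 (negative, so LCL = 0)

0.0000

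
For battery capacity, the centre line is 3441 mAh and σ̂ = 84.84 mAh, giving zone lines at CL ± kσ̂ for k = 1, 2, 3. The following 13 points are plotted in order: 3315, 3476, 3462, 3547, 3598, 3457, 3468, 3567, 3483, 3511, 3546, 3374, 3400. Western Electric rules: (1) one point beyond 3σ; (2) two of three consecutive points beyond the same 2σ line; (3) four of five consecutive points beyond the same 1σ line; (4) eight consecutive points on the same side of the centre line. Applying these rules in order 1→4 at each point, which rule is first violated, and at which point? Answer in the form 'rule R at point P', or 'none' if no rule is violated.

Zone of each point (C = within 1σ̂, B = 1σ̂–2σ̂, A = 2σ̂–3σ̂, * = beyond 3σ̂; sign = side of CL): 1:-B, 2:+C, 3:+C, 4:+B, 5:+B, 6:+C, 7:+C, 8:+B, 9:+C, 10:+C, 11:+B, 12:-C, 13:-C
Rule 4 (eight consecutive points on the same side of the centre line) is satisfied at point 9.

rule 4 at point 9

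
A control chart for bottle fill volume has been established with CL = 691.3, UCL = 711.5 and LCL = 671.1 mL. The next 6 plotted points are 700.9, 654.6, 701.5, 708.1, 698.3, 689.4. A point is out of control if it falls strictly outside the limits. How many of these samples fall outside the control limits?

1

Compare each point to [671.1, 711.5]: sample 2 = 654.6 < LCL.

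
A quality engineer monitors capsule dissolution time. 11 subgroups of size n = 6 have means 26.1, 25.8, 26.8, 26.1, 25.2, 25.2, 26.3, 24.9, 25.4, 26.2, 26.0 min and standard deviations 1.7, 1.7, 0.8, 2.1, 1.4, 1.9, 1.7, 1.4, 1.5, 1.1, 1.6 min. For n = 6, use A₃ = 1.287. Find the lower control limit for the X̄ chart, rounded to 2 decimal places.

X̄̄ = (26.1 + 25.8 + 26.8 + 26.1 + 25.2 + 25.2 + 26.3 + 24.9 + 25.4 + 26.2 + 26.0) / 11 = 25.8182
s̄ = (1.7 + 1.7 + 0.8 + 2.1 + 1.4 + 1.9 + 1.7 + 1.4 + 1.5 + 1.1 + 1.6) / 11 = 1.5364
LCL = X̄̄ − A₃·s̄ = 25.8182 − 1.287 × 1.5364 = 23.8409

23.84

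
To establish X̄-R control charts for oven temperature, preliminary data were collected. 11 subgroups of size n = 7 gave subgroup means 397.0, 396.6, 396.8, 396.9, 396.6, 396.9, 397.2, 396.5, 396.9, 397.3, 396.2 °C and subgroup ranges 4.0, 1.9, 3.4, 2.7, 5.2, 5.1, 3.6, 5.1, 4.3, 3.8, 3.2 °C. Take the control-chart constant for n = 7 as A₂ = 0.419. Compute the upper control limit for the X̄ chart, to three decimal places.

398.420

X̄̄ = (397.0 + 396.6 + 396.8 + 396.9 + 396.6 + 396.9 + 397.2 + 396.5 + 396.9 + 397.3 + 396.2) / 11 = 4364.9000 / 11 = 396.8091
R̄ = (4.0 + 1.9 + 3.4 + 2.7 + 5.2 + 5.1 + 3.6 + 5.1 + 4.3 + 3.8 + 3.2) / 11 = 42.3000 / 11 = 3.8455
UCL = X̄̄ + A₂·R̄ = 396.8091 + 0.419 × 3.8455 = 398.4203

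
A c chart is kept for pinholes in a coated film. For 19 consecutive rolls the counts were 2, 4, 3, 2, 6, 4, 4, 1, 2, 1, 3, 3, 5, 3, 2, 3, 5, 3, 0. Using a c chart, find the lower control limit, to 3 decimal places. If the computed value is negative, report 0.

c̄ = (2 + 4 + 3 + 2 + 6 + 4 + 4 + 1 + 2 + 1 + 3 + 3 + 5 + 3 + 2 + 3 + 5 + 3 + 0) / 19 = 56 / 19 = 2.9474
LCL = c̄ − 3√c̄ = 2.9474 − 3 × 1.7168 = -2.2030 → 0 (cannot be negative)

0.000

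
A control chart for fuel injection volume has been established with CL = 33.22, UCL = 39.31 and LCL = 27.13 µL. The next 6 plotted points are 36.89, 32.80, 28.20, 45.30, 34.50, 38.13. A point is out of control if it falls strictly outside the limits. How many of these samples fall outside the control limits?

Compare each point to [27.13, 39.31]: sample 4 = 45.30 > UCL.

1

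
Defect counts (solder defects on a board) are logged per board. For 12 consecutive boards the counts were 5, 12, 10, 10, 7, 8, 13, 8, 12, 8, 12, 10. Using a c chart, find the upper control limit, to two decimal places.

c̄ = (5 + 12 + 10 + 10 + 7 + 8 + 13 + 8 + 12 + 8 + 12 + 10) / 12 = 115 / 12 = 9.5833
UCL = c̄ + 3√c̄ = 9.5833 + 3 × √9.5833 = 9.5833 + 3 × 3.0957 = 18.8704

18.87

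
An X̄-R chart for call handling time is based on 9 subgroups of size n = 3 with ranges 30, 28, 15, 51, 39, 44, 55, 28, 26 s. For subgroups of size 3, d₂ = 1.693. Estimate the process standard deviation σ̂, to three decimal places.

20.739

R̄ = (30 + 28 + 15 + 51 + 39 + 44 + 55 + 28 + 26) / 9 = 35.1111
σ̂ = R̄ / d₂ = 35.1111 / 1.693 = 20.7390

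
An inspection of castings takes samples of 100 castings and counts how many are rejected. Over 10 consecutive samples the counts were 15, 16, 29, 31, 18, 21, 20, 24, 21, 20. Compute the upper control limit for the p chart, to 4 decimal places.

p̄ = Σdᵢ / (k·n) = 215 / (10 × 100) = 0.21500
UCL = p̄ + 3·√(p̄(1−p̄)/n) = 0.21500 + 3 × √(0.21500×0.78500/100) = 0.21500 + 3 × 0.04108 = 0.33825

0.3382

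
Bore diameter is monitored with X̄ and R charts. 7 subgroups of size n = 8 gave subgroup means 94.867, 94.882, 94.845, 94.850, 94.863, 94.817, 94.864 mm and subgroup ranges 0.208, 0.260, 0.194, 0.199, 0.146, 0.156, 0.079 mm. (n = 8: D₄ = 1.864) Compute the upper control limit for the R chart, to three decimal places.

0.331

R̄ = (0.208 + 0.260 + 0.194 + 0.199 + 0.146 + 0.156 + 0.079) / 7 = 1.2420 / 7 = 0.1774
UCL_R = D₄·R̄ = 1.864 × 0.1774 = 0.3307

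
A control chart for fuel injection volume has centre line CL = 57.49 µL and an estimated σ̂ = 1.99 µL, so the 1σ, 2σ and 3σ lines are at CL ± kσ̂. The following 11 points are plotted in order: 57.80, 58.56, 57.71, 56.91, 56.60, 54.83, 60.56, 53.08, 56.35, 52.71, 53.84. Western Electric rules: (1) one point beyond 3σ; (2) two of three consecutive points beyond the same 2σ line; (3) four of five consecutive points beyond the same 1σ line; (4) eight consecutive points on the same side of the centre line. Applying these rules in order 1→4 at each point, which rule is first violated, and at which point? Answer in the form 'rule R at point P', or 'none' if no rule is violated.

rule 2 at point 10

Zone of each point (C = within 1σ̂, B = 1σ̂–2σ̂, A = 2σ̂–3σ̂, * = beyond 3σ̂; sign = side of CL): 1:+C, 2:+C, 3:+C, 4:-C, 5:-C, 6:-B, 7:+B, 8:-A, 9:-C, 10:-A, 11:-B
Rule 2 (two of three consecutive points beyond the same 2σ limit) is satisfied at point 10.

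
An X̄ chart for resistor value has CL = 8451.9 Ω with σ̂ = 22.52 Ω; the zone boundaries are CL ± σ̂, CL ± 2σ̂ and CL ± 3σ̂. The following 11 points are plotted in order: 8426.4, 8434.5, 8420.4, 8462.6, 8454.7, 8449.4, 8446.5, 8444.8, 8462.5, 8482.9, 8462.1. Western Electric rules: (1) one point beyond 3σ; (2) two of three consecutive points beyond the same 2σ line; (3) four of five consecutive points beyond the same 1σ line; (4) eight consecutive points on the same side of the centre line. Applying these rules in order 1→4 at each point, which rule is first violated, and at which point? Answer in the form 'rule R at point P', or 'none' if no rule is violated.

none

Zone of each point (C = within 1σ̂, B = 1σ̂–2σ̂, A = 2σ̂–3σ̂, * = beyond 3σ̂; sign = side of CL): 1:-B, 2:-C, 3:-B, 4:+C, 5:+C, 6:-C, 7:-C, 8:-C, 9:+C, 10:+B, 11:+C
No rule fires across all 11 points.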